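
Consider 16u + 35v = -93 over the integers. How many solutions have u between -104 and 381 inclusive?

gcd(35, 16) = 1.
By Bézout, 16×(11) + 35×(-5) = 1.
Particular solution: (27, -15).
General solution: u = 27 + 35t, v = -15 - 16t for integer t.
-104 ≤ 27 + 35t ≤ 381 gives t ∈ [-3, 10], which is 14 values.

14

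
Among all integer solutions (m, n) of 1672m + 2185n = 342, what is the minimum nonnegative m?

76

gcd(2185, 1672) = 19  (2185 = 1*1672 + 513, 1672 = 3*513 + 133, 513 = 3*133 + 114, 133 = 1*114 + 19, 114 = 6*19).
19 divides 342, so solutions exist.
Back-substituting, 1672*(17) + 2185*(-13) = 19.
Scale by 342/19 = 18: (m₀, n₀) = (306, -234).
General solution: m = 306 + 115t, n = -234 - 88t for integer t.
m ≥ 0: smallest is 306 mod 115 = 76 (at t = -2), with n = -58.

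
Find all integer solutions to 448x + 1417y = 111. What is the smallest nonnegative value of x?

636

gcd(1417, 448):
  1417 = 3·448 + 73
  448 = 6·73 + 10
  73 = 7·10 + 3
  10 = 3·3 + 1
  3 = 3·1
so gcd(1417, 448) = 1.
1 divides 111, so solutions exist.
Back-substitute for Bézout coefficients:
  1 = 10 - 3·3
  ... = 448·(427) + 1417·(-135)
Scale by 111/1 = 111: (x₀, y₀) = (47397, -14985).
General solution: x = 47397 + 1417t, y = -14985 - 448t for integer t.
x ≥ 0: smallest is 47397 mod 1417 = 636 (at t = -33), with y = -201.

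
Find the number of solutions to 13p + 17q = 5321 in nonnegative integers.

25

gcd(17, 13) = 1  (17 = 1×13 + 4, 13 = 3×4 + 1, 4 = 4×1).
Back-substituting, 13×(4) + 17×(-3) = 1.
Scale by 5321: one solution is (21284, -15963). Reduce p mod 17: (0, 313).
General: p = 0 + 17t, q = 313 - 13t.
p ≥ 0 ⇒ t ≥ 0; q ≥ 0 ⇒ t ≤ 24. So t ∈ [0, 24]: 25 solutions.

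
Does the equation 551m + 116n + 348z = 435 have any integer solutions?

gcd(551, 116):
  551 = 4*116 + 87
  116 = 1*87 + 29
  87 = 3*29
so gcd(551, 116) = 29.
gcd(29, 348) = 29.
29 divides 435, so integer solutions exist.

yes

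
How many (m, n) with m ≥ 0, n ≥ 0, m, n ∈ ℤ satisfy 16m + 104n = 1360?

gcd(104, 16):
  104 = 6×16 + 8
  16 = 2×8
so gcd(104, 16) = 8.
Back-substitute for Bézout coefficients:
  8 = 104 - 6×16
  ... = 16×(-6) + 104×(1)
Scale by 170: one solution is (-1020, 170). Reduce m mod 13: (7, 12).
General: m = 7 + 13t, n = 12 - 2t.
m ≥ 0 ⇒ t ≥ 0; n ≥ 0 ⇒ t ≤ 6. So t ∈ [0, 6]: 7 solutions.

7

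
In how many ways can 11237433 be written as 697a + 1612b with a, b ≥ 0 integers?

10

gcd(1612, 697) = 1  (1612 = 2·697 + 218, 697 = 3·218 + 43, 218 = 5·43 + 3, 43 = 14·3 + 1, 3 = 3·1).
Back-substituting, 697·(525) + 1612·(-227) = 1.
Scale by 11237433: one solution is (5899652325, -2550897291). Reduce a mod 1612: (1529, 6310).
General: a = 1529 + 1612t, b = 6310 - 697t.
a ≥ 0 ⇒ t ≥ 0; b ≥ 0 ⇒ t ≤ 9. So t ∈ [0, 9]: 10 solutions.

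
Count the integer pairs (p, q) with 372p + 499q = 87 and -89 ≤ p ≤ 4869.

10

gcd(499, 372) = 1.
By Bézout, 372×(55) + 499×(-41) = 1.
Particular solution: (294, -219).
General solution: p = 294 + 499t, q = -219 - 372t for integer t.
-89 ≤ 294 + 499t ≤ 4869 gives t ∈ [0, 9], which is 10 values.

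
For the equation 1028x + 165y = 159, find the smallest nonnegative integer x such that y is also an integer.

78

gcd(1028, 165):
  1028 = 6*165 + 38
  165 = 4*38 + 13
  38 = 2*13 + 12
  13 = 1*12 + 1
  12 = 12*1
so gcd(1028, 165) = 1.
1 divides 159, so solutions exist.
Back-substitute for Bézout coefficients:
  1 = 13 - 1*12
  ... = 1028*(-13) + 165*(81)
Scale by 159/1 = 159: (x₀, y₀) = (-2067, 12879).
General solution: x = -2067 + 165t, y = 12879 - 1028t for integer t.
x ≥ 0: smallest is -2067 mod 165 = 78 (at t = 13), with y = -485.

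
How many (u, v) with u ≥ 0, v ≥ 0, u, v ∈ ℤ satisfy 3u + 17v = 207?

5

gcd(17, 3) = 1  (17 = 5·3 + 2, 3 = 1·2 + 1, 2 = 2·1).
Back-substituting, 3·(6) + 17·(-1) = 1.
Scale by 207: one solution is (1242, -207). Reduce u mod 17: (1, 12).
General: u = 1 + 17t, v = 12 - 3t.
u ≥ 0 ⇒ t ≥ 0; v ≥ 0 ⇒ t ≤ 4. So t ∈ [0, 4]: 5 solutions.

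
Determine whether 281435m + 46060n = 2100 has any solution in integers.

yes

gcd(281435, 46060) = 35  (281435 = 6·46060 + 5075, 46060 = 9·5075 + 385, 5075 = 13·385 + 70, 385 = 5·70 + 35, 70 = 2·35).
35 divides 2100, so integer solutions exist.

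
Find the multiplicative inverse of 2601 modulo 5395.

gcd(5395, 2601) = 1.
By Bézout, 2601·(-2404) + 5395·(1159) = 1.
So 2601·-2404 ≡ 1 (mod 5395), and -2404 mod 5395 = 2991.

2991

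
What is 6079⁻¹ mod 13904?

gcd(13904, 6079):
  13904 = 2·6079 + 1746
  6079 = 3·1746 + 841
  1746 = 2·841 + 64
  841 = 13·64 + 9
  64 = 7·9 + 1
  9 = 9·1
so gcd(13904, 6079) = 1.
Back-substitute for Bézout coefficients:
  1 = 64 - 7·9
  ... = 6079·(-1521) + 13904·(665)
So 6079·-1521 ≡ 1 (mod 13904), and -1521 mod 13904 = 12383.

12383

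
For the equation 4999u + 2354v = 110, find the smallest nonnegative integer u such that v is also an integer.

gcd(4999, 2354) = 1  (4999 = 2×2354 + 291, 2354 = 8×291 + 26, 291 = 11×26 + 5, 26 = 5×5 + 1, 5 = 5×1).
1 divides 110, so solutions exist.
Back-substituting, 4999×(-453) + 2354×(962) = 1.
Scale by 110/1 = 110: (u₀, v₀) = (-49830, 105820).
General solution: u = -49830 + 2354t, v = 105820 - 4999t for integer t.
u ≥ 0: smallest is -49830 mod 2354 = 1958 (at t = 22), with v = -4158.

1958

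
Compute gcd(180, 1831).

gcd(1831, 180) = 1  (1831 = 10×180 + 31, 180 = 5×31 + 25, 31 = 1×25 + 6, 25 = 4×6 + 1, 6 = 6×1).

1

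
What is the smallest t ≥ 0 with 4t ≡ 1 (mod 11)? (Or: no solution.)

3

gcd(11, 4):
  11 = 2·4 + 3
  4 = 1·3 + 1
  3 = 3·1
so gcd(11, 4) = 1.
1 divides 1, so solutions exist.
Back-substitute for Bézout coefficients:
  1 = 4 - 1·3
  ... = 4·(3) + 11·(-1)
So 4·(3) ≡ 1 (mod 11); multiply by 1: t ≡ 3 (mod 11).
Smallest nonnegative: t = 3 mod 11 = 3.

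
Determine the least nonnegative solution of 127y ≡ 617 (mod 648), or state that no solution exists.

gcd(648, 127) = 1.
1 divides 617, so solutions exist.
By Bézout, 127*(199) + 648*(-39) = 1.
So 127*(199) ≡ 1 (mod 648); multiply by 617: y ≡ 122783 (mod 648).
Smallest nonnegative: y = 122783 mod 648 = 311.

311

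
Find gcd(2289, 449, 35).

1

gcd(2289, 449) = 1.
gcd(1, 35) = 1.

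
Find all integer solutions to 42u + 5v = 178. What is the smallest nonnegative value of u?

gcd(42, 5) = 1  (42 = 8×5 + 2, 5 = 2×2 + 1, 2 = 2×1).
1 divides 178, so solutions exist.
Back-substituting, 42×(-2) + 5×(17) = 1.
Scale by 178/1 = 178: (u₀, v₀) = (-356, 3026).
General solution: u = -356 + 5t, v = 3026 - 42t for integer t.
u ≥ 0: smallest is -356 mod 5 = 4 (at t = 72), with v = 2.

4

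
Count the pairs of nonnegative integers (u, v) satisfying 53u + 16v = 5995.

gcd(53, 16) = 1  (53 = 3*16 + 5, 16 = 3*5 + 1, 5 = 5*1).
Back-substituting, 53*(-3) + 16*(10) = 1.
Scale by 5995: one solution is (-17985, 59950). Reduce u mod 16: (15, 325).
General: u = 15 + 16t, v = 325 - 53t.
u ≥ 0 ⇒ t ≥ 0; v ≥ 0 ⇒ t ≤ 6. So t ∈ [0, 6]: 7 solutions.

7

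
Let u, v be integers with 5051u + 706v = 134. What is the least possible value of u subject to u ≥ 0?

gcd(5051, 706) = 1.
1 divides 134, so solutions exist.
By Bézout, 5051*(285) + 706*(-2039) = 1.
Scale by 134/1 = 134: (u₀, v₀) = (38190, -273226).
General solution: u = 38190 + 706t, v = -273226 - 5051t for integer t.
u ≥ 0: smallest is 38190 mod 706 = 66 (at t = -54), with v = -472.

66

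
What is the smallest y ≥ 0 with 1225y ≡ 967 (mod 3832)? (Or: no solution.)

3423

gcd(3832, 1225) = 1.
1 divides 967, so solutions exist.
By Bézout, 1225·(-1855) + 3832·(593) = 1.
So 1225·(-1855) ≡ 1 (mod 3832); multiply by 967: y ≡ -1793785 (mod 3832).
Smallest nonnegative: y = -1793785 mod 3832 = 3423.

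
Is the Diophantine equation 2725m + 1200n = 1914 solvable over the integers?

gcd(2725, 1200) = 25.
25 does not divide 1914 (remainder 14), so no integer solutions.

no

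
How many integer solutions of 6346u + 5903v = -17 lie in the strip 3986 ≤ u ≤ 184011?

30

gcd(6346, 5903) = 1.
By Bézout, 6346×(-533) + 5903×(573) = 1.
Particular solution: (3158, -3395).
General solution: u = 3158 + 5903t, v = -3395 - 6346t for integer t.
3986 ≤ 3158 + 5903t ≤ 184011 gives t ∈ [1, 30], which is 30 values.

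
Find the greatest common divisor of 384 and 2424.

gcd(2424, 384):
  2424 = 6*384 + 120
  384 = 3*120 + 24
  120 = 5*24
so gcd(2424, 384) = 24.

24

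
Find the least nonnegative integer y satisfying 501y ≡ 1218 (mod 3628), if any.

gcd(3628, 501) = 1  (3628 = 7·501 + 121, 501 = 4·121 + 17, 121 = 7·17 + 2, 17 = 8·2 + 1, 2 = 2·1).
1 divides 1218, so solutions exist.
Back-substituting, 501·(1709) + 3628·(-236) = 1.
So 501·(1709) ≡ 1 (mod 3628); multiply by 1218: y ≡ 2081562 (mod 3628).
Smallest nonnegative: y = 2081562 mod 3628 = 2718.

2718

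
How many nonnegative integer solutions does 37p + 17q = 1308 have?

gcd(37, 17) = 1  (37 = 2*17 + 3, 17 = 5*3 + 2, 3 = 1*2 + 1, 2 = 2*1).
Back-substituting, 37*(6) + 17*(-13) = 1.
Scale by 1308: one solution is (7848, -17004). Reduce p mod 17: (11, 53).
General: p = 11 + 17t, q = 53 - 37t.
p ≥ 0 ⇒ t ≥ 0; q ≥ 0 ⇒ t ≤ 1. So t ∈ [0, 1]: 2 solutions.

2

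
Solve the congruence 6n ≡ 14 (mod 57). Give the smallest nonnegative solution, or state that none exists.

no solution

gcd(57, 6) = 3  (57 = 9×6 + 3, 6 = 2×3).
3 does not divide 14, so the congruence has no solution.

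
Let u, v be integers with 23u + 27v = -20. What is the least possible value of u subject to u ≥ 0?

5

gcd(27, 23):
  27 = 1·23 + 4
  23 = 5·4 + 3
  4 = 1·3 + 1
  3 = 3·1
so gcd(27, 23) = 1.
1 divides -20, so solutions exist.
Back-substitute for Bézout coefficients:
  1 = 4 - 1·3
  ... = 23·(-7) + 27·(6)
Scale by -20/1 = -20: (u₀, v₀) = (140, -120).
General solution: u = 140 + 27t, v = -120 - 23t for integer t.
u ≥ 0: smallest is 140 mod 27 = 5 (at t = -5), with v = -5.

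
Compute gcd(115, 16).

1

gcd(115, 16) = 1  (115 = 7*16 + 3, 16 = 5*3 + 1, 3 = 3*1).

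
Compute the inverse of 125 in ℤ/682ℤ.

gcd(682, 125):
  682 = 5×125 + 57
  125 = 2×57 + 11
  57 = 5×11 + 2
  11 = 5×2 + 1
  2 = 2×1
so gcd(682, 125) = 1.
Back-substitute for Bézout coefficients:
  1 = 11 - 5×2
  ... = 125×(311) + 682×(-57)
So 125×311 ≡ 1 (mod 682), and 311 mod 682 = 311.

311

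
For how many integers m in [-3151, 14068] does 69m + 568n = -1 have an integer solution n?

gcd(568, 69) = 1.
By Bézout, 69*(-107) + 568*(13) = 1.
Particular solution: (107, -13).
General solution: m = 107 + 568t, n = -13 - 69t for integer t.
-3151 ≤ 107 + 568t ≤ 14068 gives t ∈ [-5, 24], which is 30 values.

30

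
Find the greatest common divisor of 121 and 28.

1

gcd(121, 28):
  121 = 4*28 + 9
  28 = 3*9 + 1
  9 = 9*1
so gcd(121, 28) = 1.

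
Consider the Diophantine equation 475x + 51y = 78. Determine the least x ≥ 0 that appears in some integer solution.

24

gcd(475, 51):
  475 = 9·51 + 16
  51 = 3·16 + 3
  16 = 5·3 + 1
  3 = 3·1
so gcd(475, 51) = 1.
1 divides 78, so solutions exist.
Back-substitute for Bézout coefficients:
  1 = 16 - 5·3
  ... = 475·(16) + 51·(-149)
Scale by 78/1 = 78: (x₀, y₀) = (1248, -11622).
General solution: x = 1248 + 51t, y = -11622 - 475t for integer t.
x ≥ 0: smallest is 1248 mod 51 = 24 (at t = -24), with y = -222.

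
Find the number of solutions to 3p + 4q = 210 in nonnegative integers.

gcd(4, 3) = 1  (4 = 1*3 + 1, 3 = 3*1).
Back-substituting, 3*(-1) + 4*(1) = 1.
Scale by 210: one solution is (-210, 210). Reduce p mod 4: (2, 51).
General: p = 2 + 4t, q = 51 - 3t.
p ≥ 0 ⇒ t ≥ 0; q ≥ 0 ⇒ t ≤ 17. So t ∈ [0, 17]: 18 solutions.

18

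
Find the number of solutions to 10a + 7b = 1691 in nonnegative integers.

gcd(10, 7) = 1.
By Bézout, 10*(-2) + 7*(3) = 1.
One solution: (6, 233).
General: a = 6 + 7t, b = 233 - 10t.
a ≥ 0 ⇒ t ≥ 0; b ≥ 0 ⇒ t ≤ 23. So t ∈ [0, 23]: 24 solutions.

24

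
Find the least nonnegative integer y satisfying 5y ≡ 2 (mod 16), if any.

10

gcd(16, 5):
  16 = 3×5 + 1
  5 = 5×1
so gcd(16, 5) = 1.
1 divides 2, so solutions exist.
Back-substitute for Bézout coefficients:
  1 = 16 - 3×5
  ... = 5×(-3) + 16×(1)
So 5×(-3) ≡ 1 (mod 16); multiply by 2: y ≡ -6 (mod 16).
Smallest nonnegative: y = -6 mod 16 = 10.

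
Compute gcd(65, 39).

13

gcd(65, 39):
  65 = 1×39 + 26
  39 = 1×26 + 13
  26 = 2×13
so gcd(65, 39) = 13.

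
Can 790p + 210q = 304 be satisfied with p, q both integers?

gcd(790, 210):
  790 = 3×210 + 160
  210 = 1×160 + 50
  160 = 3×50 + 10
  50 = 5×10
so gcd(790, 210) = 10.
10 does not divide 304 (remainder 4), so no integer solutions.

no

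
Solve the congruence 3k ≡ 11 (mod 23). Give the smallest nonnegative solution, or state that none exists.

gcd(23, 3) = 1  (23 = 7×3 + 2, 3 = 1×2 + 1, 2 = 2×1).
1 divides 11, so solutions exist.
Back-substituting, 3×(8) + 23×(-1) = 1.
So 3×(8) ≡ 1 (mod 23); multiply by 11: k ≡ 88 (mod 23).
Smallest nonnegative: k = 88 mod 23 = 19.

19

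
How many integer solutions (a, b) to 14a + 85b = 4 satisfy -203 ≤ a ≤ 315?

gcd(85, 14) = 1.
By Bézout, 14·(-6) + 85·(1) = 1.
Particular solution: (61, -10).
General solution: a = 61 + 85t, b = -10 - 14t for integer t.
-203 ≤ 61 + 85t ≤ 315 gives t ∈ [-3, 2], which is 6 values.

6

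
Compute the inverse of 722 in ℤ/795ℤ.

98

gcd(795, 722) = 1  (795 = 1×722 + 73, 722 = 9×73 + 65, 73 = 1×65 + 8, 65 = 8×8 + 1, 8 = 8×1).
Back-substituting, 722×(98) + 795×(-89) = 1.
So 722×98 ≡ 1 (mod 795), and 98 mod 795 = 98.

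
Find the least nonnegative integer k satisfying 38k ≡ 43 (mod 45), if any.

26

gcd(45, 38) = 1  (45 = 1*38 + 7, 38 = 5*7 + 3, 7 = 2*3 + 1, 3 = 3*1).
1 divides 43, so solutions exist.
Back-substituting, 38*(-13) + 45*(11) = 1.
So 38*(-13) ≡ 1 (mod 45); multiply by 43: k ≡ -559 (mod 45).
Smallest nonnegative: k = -559 mod 45 = 26.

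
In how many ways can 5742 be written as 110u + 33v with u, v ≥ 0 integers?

gcd(110, 33) = 11.
By Bézout, 110·(1) + 33·(-3) = 11.
One solution: (0, 174).
General: u = 0 + 3t, v = 174 - 10t.
u ≥ 0 ⇒ t ≥ 0; v ≥ 0 ⇒ t ≤ 17. So t ∈ [0, 17]: 18 solutions.

18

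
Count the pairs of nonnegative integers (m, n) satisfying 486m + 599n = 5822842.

20

gcd(599, 486) = 1  (599 = 1×486 + 113, 486 = 4×113 + 34, 113 = 3×34 + 11, 34 = 3×11 + 1, 11 = 11×1).
Back-substituting, 486×(53) + 599×(-43) = 1.
Scale by 5822842: one solution is (308610626, -250382206). Reduce m mod 599: (435, 9368).
General: m = 435 + 599t, n = 9368 - 486t.
m ≥ 0 ⇒ t ≥ 0; n ≥ 0 ⇒ t ≤ 19. So t ∈ [0, 19]: 20 solutions.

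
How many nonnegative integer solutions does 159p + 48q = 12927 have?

gcd(159, 48) = 3  (159 = 3×48 + 15, 48 = 3×15 + 3, 15 = 5×3).
Back-substituting, 159×(-3) + 48×(10) = 3.
Scale by 4309: one solution is (-12927, 43090). Reduce p mod 16: (1, 266).
General: p = 1 + 16t, q = 266 - 53t.
p ≥ 0 ⇒ t ≥ 0; q ≥ 0 ⇒ t ≤ 5. So t ∈ [0, 5]: 6 solutions.

6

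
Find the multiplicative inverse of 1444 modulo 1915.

309

gcd(1915, 1444) = 1  (1915 = 1×1444 + 471, 1444 = 3×471 + 31, 471 = 15×31 + 6, 31 = 5×6 + 1, 6 = 6×1).
Back-substituting, 1444×(309) + 1915×(-233) = 1.
So 1444×309 ≡ 1 (mod 1915), and 309 mod 1915 = 309.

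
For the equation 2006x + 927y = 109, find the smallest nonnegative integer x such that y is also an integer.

gcd(2006, 927):
  2006 = 2*927 + 152
  927 = 6*152 + 15
  152 = 10*15 + 2
  15 = 7*2 + 1
  2 = 2*1
so gcd(2006, 927) = 1.
1 divides 109, so solutions exist.
Back-substitute for Bézout coefficients:
  1 = 15 - 7*2
  ... = 2006*(-433) + 927*(937)
Scale by 109/1 = 109: (x₀, y₀) = (-47197, 102133).
General solution: x = -47197 + 927t, y = 102133 - 2006t for integer t.
x ≥ 0: smallest is -47197 mod 927 = 80 (at t = 51), with y = -173.

80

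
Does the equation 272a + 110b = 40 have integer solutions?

gcd(272, 110) = 2  (272 = 2×110 + 52, 110 = 2×52 + 6, 52 = 8×6 + 4, 6 = 1×4 + 2, 4 = 2×2).
2 divides 40, so integer solutions exist.

yes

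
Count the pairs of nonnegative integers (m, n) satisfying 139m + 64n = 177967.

gcd(139, 64) = 1.
By Bézout, 139·(-29) + 64·(63) = 1.
One solution: (45, 2683).
General: m = 45 + 64t, n = 2683 - 139t.
m ≥ 0 ⇒ t ≥ 0; n ≥ 0 ⇒ t ≤ 19. So t ∈ [0, 19]: 20 solutions.

20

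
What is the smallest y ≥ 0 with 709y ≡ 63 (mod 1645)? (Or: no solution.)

gcd(1645, 709):
  1645 = 2×709 + 227
  709 = 3×227 + 28
  227 = 8×28 + 3
  28 = 9×3 + 1
  3 = 3×1
so gcd(1645, 709) = 1.
1 divides 63, so solutions exist.
Back-substitute for Bézout coefficients:
  1 = 28 - 9×3
  ... = 709×(529) + 1645×(-228)
So 709×(529) ≡ 1 (mod 1645); multiply by 63: y ≡ 33327 (mod 1645).
Smallest nonnegative: y = 33327 mod 1645 = 427.

427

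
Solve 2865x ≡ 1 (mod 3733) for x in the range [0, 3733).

3118

gcd(3733, 2865) = 1.
By Bézout, 2865×(-615) + 3733×(472) = 1.
So 2865×-615 ≡ 1 (mod 3733), and -615 mod 3733 = 3118.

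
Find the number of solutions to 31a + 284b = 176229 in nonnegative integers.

20

gcd(284, 31) = 1  (284 = 9*31 + 5, 31 = 6*5 + 1, 5 = 5*1).
Back-substituting, 31*(55) + 284*(-6) = 1.
Scale by 176229: one solution is (9692595, -1057374). Reduce a mod 284: (243, 594).
General: a = 243 + 284t, b = 594 - 31t.
a ≥ 0 ⇒ t ≥ 0; b ≥ 0 ⇒ t ≤ 19. So t ∈ [0, 19]: 20 solutions.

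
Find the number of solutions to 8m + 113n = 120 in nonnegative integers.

gcd(113, 8) = 1.
By Bézout, 8·(-14) + 113·(1) = 1.
One solution: (15, 0).
General: m = 15 + 113t, n = 0 - 8t.
m ≥ 0 ⇒ t ≥ 0; n ≥ 0 ⇒ t ≤ 0. So t ∈ [0, 0]: 1 solution.

1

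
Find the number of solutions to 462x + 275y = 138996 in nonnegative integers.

gcd(462, 275) = 11  (462 = 1·275 + 187, 275 = 1·187 + 88, 187 = 2·88 + 11, 88 = 8·11).
Back-substituting, 462·(3) + 275·(-5) = 11.
Scale by 12636: one solution is (37908, -63180). Reduce x mod 25: (8, 492).
General: x = 8 + 25t, y = 492 - 42t.
x ≥ 0 ⇒ t ≥ 0; y ≥ 0 ⇒ t ≤ 11. So t ∈ [0, 11]: 12 solutions.

12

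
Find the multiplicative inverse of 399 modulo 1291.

gcd(1291, 399) = 1.
By Bézout, 399*(618) + 1291*(-191) = 1.
So 399*618 ≡ 1 (mod 1291), and 618 mod 1291 = 618.

618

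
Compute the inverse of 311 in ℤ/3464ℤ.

1047

gcd(3464, 311):
  3464 = 11·311 + 43
  311 = 7·43 + 10
  43 = 4·10 + 3
  10 = 3·3 + 1
  3 = 3·1
so gcd(3464, 311) = 1.
Back-substitute for Bézout coefficients:
  1 = 10 - 3·3
  ... = 311·(1047) + 3464·(-94)
So 311·1047 ≡ 1 (mod 3464), and 1047 mod 3464 = 1047.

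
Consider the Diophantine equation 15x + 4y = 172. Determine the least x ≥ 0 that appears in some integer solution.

gcd(15, 4) = 1.
1 divides 172, so solutions exist.
By Bézout, 15×(-1) + 4×(4) = 1.
Scale by 172/1 = 172: (x₀, y₀) = (-172, 688).
General solution: x = -172 + 4t, y = 688 - 15t for integer t.
x ≥ 0: smallest is -172 mod 4 = 0 (at t = 43), with y = 43.

0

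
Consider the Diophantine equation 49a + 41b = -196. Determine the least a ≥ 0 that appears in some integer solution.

37

gcd(49, 41) = 1.
1 divides -196, so solutions exist.
By Bézout, 49·(-5) + 41·(6) = 1.
Scale by -196/1 = -196: (a₀, b₀) = (980, -1176).
General solution: a = 980 + 41t, b = -1176 - 49t for integer t.
a ≥ 0: smallest is 980 mod 41 = 37 (at t = -23), with b = -49.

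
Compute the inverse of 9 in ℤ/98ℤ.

11

gcd(98, 9) = 1  (98 = 10×9 + 8, 9 = 1×8 + 1, 8 = 8×1).
Back-substituting, 9×(11) + 98×(-1) = 1.
So 9×11 ≡ 1 (mod 98), and 11 mod 98 = 11.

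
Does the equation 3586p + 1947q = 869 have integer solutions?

gcd(3586, 1947) = 11  (3586 = 1*1947 + 1639, 1947 = 1*1639 + 308, 1639 = 5*308 + 99, 308 = 3*99 + 11, 99 = 9*11).
11 divides 869, so integer solutions exist.

yes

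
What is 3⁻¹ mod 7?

gcd(7, 3):
  7 = 2*3 + 1
  3 = 3*1
so gcd(7, 3) = 1.
Back-substitute for Bézout coefficients:
  1 = 7 - 2*3
  ... = 3*(-2) + 7*(1)
So 3*-2 ≡ 1 (mod 7), and -2 mod 7 = 5.

5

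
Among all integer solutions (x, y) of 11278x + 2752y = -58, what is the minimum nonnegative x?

805

gcd(11278, 2752) = 2.
2 divides -58, so solutions exist.
By Bézout, 11278×(-265) + 2752×(1086) = 2.
Scale by -58/2 = -29: (x₀, y₀) = (7685, -31494).
General solution: x = 7685 + 1376t, y = -31494 - 5639t for integer t.
x ≥ 0: smallest is 7685 mod 1376 = 805 (at t = -5), with y = -3299.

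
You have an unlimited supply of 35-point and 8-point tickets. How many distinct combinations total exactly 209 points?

1

Need nonnegative integers with 35j + 8k = 209.
gcd(35, 8) = 1, and 35·(3) + 8·(-13) = 1.
So (j₀, k₀) = (627, -2717); general j = 627 + 8t, k = -2717 - 35t.
j ≥ 0 ⇒ t ≥ -78; k ≥ 0 ⇒ t ≤ -78. That's 1 value of t.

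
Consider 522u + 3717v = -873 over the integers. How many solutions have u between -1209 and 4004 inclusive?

gcd(3717, 522) = 9.
By Bézout, 522·(-178) + 3717·(25) = 9.
Particular solution: (333, -47).
General solution: u = 333 + 413t, v = -47 - 58t for integer t.
-1209 ≤ 333 + 413t ≤ 4004 gives t ∈ [-3, 8], which is 12 values.

12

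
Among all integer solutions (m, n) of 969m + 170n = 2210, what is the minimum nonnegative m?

gcd(969, 170) = 17.
17 divides 2210, so solutions exist.
By Bézout, 969×(3) + 170×(-17) = 17.
Scale by 2210/17 = 130: (m₀, n₀) = (390, -2210).
General solution: m = 390 + 10t, n = -2210 - 57t for integer t.
m ≥ 0: smallest is 390 mod 10 = 0 (at t = -39), with n = 13.

0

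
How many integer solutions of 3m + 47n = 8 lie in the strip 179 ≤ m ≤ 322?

gcd(47, 3) = 1  (47 = 15*3 + 2, 3 = 1*2 + 1, 2 = 2*1).
Back-substituting, 3*(16) + 47*(-1) = 1.
Scale by 8: particular solution (128, -8); reduce m mod 47: (34, -2).
General solution: m = 34 + 47t, n = -2 - 3t for integer t.
179 ≤ 34 + 47t ≤ 322 gives t ∈ [4, 6], which is 3 values.

3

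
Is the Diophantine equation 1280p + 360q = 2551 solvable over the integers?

gcd(1280, 360) = 40  (1280 = 3×360 + 200, 360 = 1×200 + 160, 200 = 1×160 + 40, 160 = 4×40).
40 does not divide 2551 (remainder 31), so no integer solutions.

no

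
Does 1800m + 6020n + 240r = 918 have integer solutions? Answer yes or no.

no

gcd(6020, 1800):
  6020 = 3×1800 + 620
  1800 = 2×620 + 560
  620 = 1×560 + 60
  560 = 9×60 + 20
  60 = 3×20
so gcd(6020, 1800) = 20.
gcd(20, 240) = 20.
20 does not divide 918 (remainder 18), so no integer solutions.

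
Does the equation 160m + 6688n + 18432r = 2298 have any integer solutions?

no

gcd(6688, 160) = 32  (6688 = 41×160 + 128, 160 = 1×128 + 32, 128 = 4×32).
gcd(32, 18432) = 32.
32 does not divide 2298 (remainder 26), so no integer solutions.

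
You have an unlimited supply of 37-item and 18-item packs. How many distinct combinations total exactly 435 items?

Need nonnegative integers with 37j + 18k = 435.
gcd(37, 18) = 1, and 37·(1) + 18·(-2) = 1.
So (j₀, k₀) = (435, -870); general j = 435 + 18t, k = -870 - 37t.
j ≥ 0 ⇒ t ≥ -24; k ≥ 0 ⇒ t ≤ -24. That's 1 value of t.

1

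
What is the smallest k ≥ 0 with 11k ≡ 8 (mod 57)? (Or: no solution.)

gcd(57, 11):
  57 = 5*11 + 2
  11 = 5*2 + 1
  2 = 2*1
so gcd(57, 11) = 1.
1 divides 8, so solutions exist.
Back-substitute for Bézout coefficients:
  1 = 11 - 5*2
  ... = 11*(26) + 57*(-5)
So 11*(26) ≡ 1 (mod 57); multiply by 8: k ≡ 208 (mod 57).
Smallest nonnegative: k = 208 mod 57 = 37.

37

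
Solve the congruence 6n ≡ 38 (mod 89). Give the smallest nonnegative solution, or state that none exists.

36

gcd(89, 6):
  89 = 14·6 + 5
  6 = 1·5 + 1
  5 = 5·1
so gcd(89, 6) = 1.
1 divides 38, so solutions exist.
Back-substitute for Bézout coefficients:
  1 = 6 - 1·5
  ... = 6·(15) + 89·(-1)
So 6·(15) ≡ 1 (mod 89); multiply by 38: n ≡ 570 (mod 89).
Smallest nonnegative: n = 570 mod 89 = 36.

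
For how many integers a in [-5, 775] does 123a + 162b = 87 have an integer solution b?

gcd(162, 123):
  162 = 1×123 + 39
  123 = 3×39 + 6
  39 = 6×6 + 3
  6 = 2×3
so gcd(162, 123) = 3.
Back-substitute for Bézout coefficients:
  3 = 39 - 6×6
  ... = 123×(-25) + 162×(19)
Scale by 29: particular solution (-725, 551); reduce a mod 54: (31, -23).
General solution: a = 31 + 54t, b = -23 - 41t for integer t.
-5 ≤ 31 + 54t ≤ 775 gives t ∈ [0, 13], which is 14 values.

14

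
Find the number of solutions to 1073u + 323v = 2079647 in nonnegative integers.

6

gcd(1073, 323) = 1.
By Bézout, 1073×(-59) + 323×(196) = 1.
One solution: (129, 6010).
General: u = 129 + 323t, v = 6010 - 1073t.
u ≥ 0 ⇒ t ≥ 0; v ≥ 0 ⇒ t ≤ 5. So t ∈ [0, 5]: 6 solutions.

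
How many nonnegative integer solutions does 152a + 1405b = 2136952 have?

10

gcd(1405, 152) = 1  (1405 = 9*152 + 37, 152 = 4*37 + 4, 37 = 9*4 + 1, 4 = 4*1).
Back-substituting, 152*(-342) + 1405*(37) = 1.
Scale by 2136952: one solution is (-730837584, 79067224). Reduce a mod 1405: (1266, 1384).
General: a = 1266 + 1405t, b = 1384 - 152t.
a ≥ 0 ⇒ t ≥ 0; b ≥ 0 ⇒ t ≤ 9. So t ∈ [0, 9]: 10 solutions.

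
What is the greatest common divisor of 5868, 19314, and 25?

gcd(19314, 5868):
  19314 = 3·5868 + 1710
  5868 = 3·1710 + 738
  1710 = 2·738 + 234
  738 = 3·234 + 36
  234 = 6·36 + 18
  36 = 2·18
so gcd(19314, 5868) = 18.
gcd(18, 25) = 1.

1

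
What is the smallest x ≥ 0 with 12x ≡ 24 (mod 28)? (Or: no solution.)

gcd(28, 12):
  28 = 2*12 + 4
  12 = 3*4
so gcd(28, 12) = 4.
4 divides 24, so solutions exist.
Back-substitute for Bézout coefficients:
  4 = 28 - 2*12
  ... = 12*(-2) + 28*(1)
So 12*(-2) ≡ 4 (mod 28); multiply by 6: x ≡ -12 (mod 7).
Smallest nonnegative: x = -12 mod 7 = 2.

2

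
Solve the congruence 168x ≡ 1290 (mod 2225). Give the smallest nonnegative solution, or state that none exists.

405

gcd(2225, 168) = 1  (2225 = 13×168 + 41, 168 = 4×41 + 4, 41 = 10×4 + 1, 4 = 4×1).
1 divides 1290, so solutions exist.
Back-substituting, 168×(-543) + 2225×(41) = 1.
So 168×(-543) ≡ 1 (mod 2225); multiply by 1290: x ≡ -700470 (mod 2225).
Smallest nonnegative: x = -700470 mod 2225 = 405.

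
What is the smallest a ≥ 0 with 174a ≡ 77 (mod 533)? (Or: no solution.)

gcd(533, 174) = 1.
1 divides 77, so solutions exist.
By Bézout, 174·(242) + 533·(-79) = 1.
So 174·(242) ≡ 1 (mod 533); multiply by 77: a ≡ 18634 (mod 533).
Smallest nonnegative: a = 18634 mod 533 = 512.

512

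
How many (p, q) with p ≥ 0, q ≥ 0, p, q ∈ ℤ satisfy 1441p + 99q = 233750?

18

gcd(1441, 99):
  1441 = 14*99 + 55
  99 = 1*55 + 44
  55 = 1*44 + 11
  44 = 4*11
so gcd(1441, 99) = 11.
Back-substitute for Bézout coefficients:
  11 = 55 - 1*44
  ... = 1441*(2) + 99*(-29)
Scale by 21250: one solution is (42500, -616250). Reduce p mod 9: (2, 2332).
General: p = 2 + 9t, q = 2332 - 131t.
p ≥ 0 ⇒ t ≥ 0; q ≥ 0 ⇒ t ≤ 17. So t ∈ [0, 17]: 18 solutions.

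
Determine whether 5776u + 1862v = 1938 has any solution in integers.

gcd(5776, 1862) = 38  (5776 = 3×1862 + 190, 1862 = 9×190 + 152, 190 = 1×152 + 38, 152 = 4×38).
38 divides 1938, so integer solutions exist.

yes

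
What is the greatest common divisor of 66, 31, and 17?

gcd(66, 31) = 1  (66 = 2×31 + 4, 31 = 7×4 + 3, 4 = 1×3 + 1, 3 = 3×1).
gcd(1, 17) = 1.

1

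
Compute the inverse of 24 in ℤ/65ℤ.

19

gcd(65, 24) = 1  (65 = 2×24 + 17, 24 = 1×17 + 7, 17 = 2×7 + 3, 7 = 2×3 + 1, 3 = 3×1).
Back-substituting, 24×(19) + 65×(-7) = 1.
So 24×19 ≡ 1 (mod 65), and 19 mod 65 = 19.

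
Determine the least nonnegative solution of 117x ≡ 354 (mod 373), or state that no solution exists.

223

gcd(373, 117) = 1.
1 divides 354, so solutions exist.
By Bézout, 117·(-51) + 373·(16) = 1.
So 117·(-51) ≡ 1 (mod 373); multiply by 354: x ≡ -18054 (mod 373).
Smallest nonnegative: x = -18054 mod 373 = 223.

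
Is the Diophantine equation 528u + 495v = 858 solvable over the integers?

gcd(528, 495) = 33  (528 = 1*495 + 33, 495 = 15*33).
33 divides 858, so integer solutions exist.

yes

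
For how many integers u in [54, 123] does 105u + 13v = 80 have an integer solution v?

6

gcd(105, 13) = 1  (105 = 8*13 + 1, 13 = 13*1).
Back-substituting, 105*(1) + 13*(-8) = 1.
Scale by 80: particular solution (80, -640); reduce u mod 13: (2, -10).
General solution: u = 2 + 13t, v = -10 - 105t for integer t.
54 ≤ 2 + 13t ≤ 123 gives t ∈ [4, 9], which is 6 values.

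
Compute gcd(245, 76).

gcd(245, 76) = 1  (245 = 3×76 + 17, 76 = 4×17 + 8, 17 = 2×8 + 1, 8 = 8×1).

1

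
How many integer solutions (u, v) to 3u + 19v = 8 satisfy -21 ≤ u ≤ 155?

9

gcd(19, 3):
  19 = 6×3 + 1
  3 = 3×1
so gcd(19, 3) = 1.
Back-substitute for Bézout coefficients:
  1 = 19 - 6×3
  ... = 3×(-6) + 19×(1)
Scale by 8: particular solution (-48, 8); reduce u mod 19: (9, -1).
General solution: u = 9 + 19t, v = -1 - 3t for integer t.
-21 ≤ 9 + 19t ≤ 155 gives t ∈ [-1, 7], which is 9 values.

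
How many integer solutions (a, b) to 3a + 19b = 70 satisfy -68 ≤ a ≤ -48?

gcd(19, 3) = 1  (19 = 6×3 + 1, 3 = 3×1).
Back-substituting, 3×(-6) + 19×(1) = 1.
Scale by 70: particular solution (-420, 70); reduce a mod 19: (17, 1).
General solution: a = 17 + 19t, b = 1 - 3t for integer t.
-68 ≤ 17 + 19t ≤ -48 gives t ∈ [-4, -4], which is 1 value.

1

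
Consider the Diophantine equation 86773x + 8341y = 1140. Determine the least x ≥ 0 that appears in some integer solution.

gcd(86773, 8341):
  86773 = 10·8341 + 3363
  8341 = 2·3363 + 1615
  3363 = 2·1615 + 133
  1615 = 12·133 + 19
  133 = 7·19
so gcd(86773, 8341) = 19.
19 divides 1140, so solutions exist.
Back-substitute for Bézout coefficients:
  19 = 1615 - 12·133
  ... = 86773·(-62) + 8341·(645)
Scale by 1140/19 = 60: (x₀, y₀) = (-3720, 38700).
General solution: x = -3720 + 439t, y = 38700 - 4567t for integer t.
x ≥ 0: smallest is -3720 mod 439 = 231 (at t = 9), with y = -2403.

231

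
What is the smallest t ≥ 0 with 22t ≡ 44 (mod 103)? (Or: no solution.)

gcd(103, 22) = 1.
1 divides 44, so solutions exist.
By Bézout, 22*(-14) + 103*(3) = 1.
So 22*(-14) ≡ 1 (mod 103); multiply by 44: t ≡ -616 (mod 103).
Smallest nonnegative: t = -616 mod 103 = 2.

2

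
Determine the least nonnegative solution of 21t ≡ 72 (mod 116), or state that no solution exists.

gcd(116, 21) = 1.
1 divides 72, so solutions exist.
By Bézout, 21×(-11) + 116×(2) = 1.
So 21×(-11) ≡ 1 (mod 116); multiply by 72: t ≡ -792 (mod 116).
Smallest nonnegative: t = -792 mod 116 = 20.

20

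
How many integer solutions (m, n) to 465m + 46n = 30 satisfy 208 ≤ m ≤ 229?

0

gcd(465, 46) = 1.
By Bézout, 465*(-9) + 46*(91) = 1.
Particular solution: (6, -60).
General solution: m = 6 + 46t, n = -60 - 465t for integer t.
208 ≤ 6 + 46t ≤ 229 gives t ∈ [5, 4], which is 0 values.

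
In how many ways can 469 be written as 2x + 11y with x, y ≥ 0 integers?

gcd(11, 2) = 1.
By Bézout, 2·(-5) + 11·(1) = 1.
One solution: (9, 41).
General: x = 9 + 11t, y = 41 - 2t.
x ≥ 0 ⇒ t ≥ 0; y ≥ 0 ⇒ t ≤ 20. So t ∈ [0, 20]: 21 solutions.

21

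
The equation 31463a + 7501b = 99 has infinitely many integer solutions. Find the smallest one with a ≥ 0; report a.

gcd(31463, 7501) = 1.
1 divides 99, so solutions exist.
By Bézout, 31463*(3532) + 7501*(-14815) = 1.
Scale by 99/1 = 99: (a₀, b₀) = (349668, -1466685).
General solution: a = 349668 + 7501t, b = -1466685 - 31463t for integer t.
a ≥ 0: smallest is 349668 mod 7501 = 4622 (at t = -46), with b = -19387.

4622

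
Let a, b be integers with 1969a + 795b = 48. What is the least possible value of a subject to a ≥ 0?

642

gcd(1969, 795):
  1969 = 2*795 + 379
  795 = 2*379 + 37
  379 = 10*37 + 9
  37 = 4*9 + 1
  9 = 9*1
so gcd(1969, 795) = 1.
1 divides 48, so solutions exist.
Back-substitute for Bézout coefficients:
  1 = 37 - 4*9
  ... = 1969*(-86) + 795*(213)
Scale by 48/1 = 48: (a₀, b₀) = (-4128, 10224).
General solution: a = -4128 + 795t, b = 10224 - 1969t for integer t.
a ≥ 0: smallest is -4128 mod 795 = 642 (at t = 6), with b = -1590.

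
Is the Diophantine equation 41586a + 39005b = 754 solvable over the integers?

gcd(41586, 39005):
  41586 = 1×39005 + 2581
  39005 = 15×2581 + 290
  2581 = 8×290 + 261
  290 = 1×261 + 29
  261 = 9×29
so gcd(41586, 39005) = 29.
29 divides 754, so integer solutions exist.

yes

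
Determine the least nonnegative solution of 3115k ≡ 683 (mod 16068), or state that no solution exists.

gcd(16068, 3115) = 1.
1 divides 683, so solutions exist.
By Bézout, 3115·(-5117) + 16068·(992) = 1.
So 3115·(-5117) ≡ 1 (mod 16068); multiply by 683: k ≡ -3494911 (mod 16068).
Smallest nonnegative: k = -3494911 mod 16068 = 7913.

7913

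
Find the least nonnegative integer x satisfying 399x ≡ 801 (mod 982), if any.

541

gcd(982, 399) = 1  (982 = 2×399 + 184, 399 = 2×184 + 31, 184 = 5×31 + 29, 31 = 1×29 + 2, 29 = 14×2 + 1, 2 = 2×1).
1 divides 801, so solutions exist.
Back-substituting, 399×(-475) + 982×(193) = 1.
So 399×(-475) ≡ 1 (mod 982); multiply by 801: x ≡ -380475 (mod 982).
Smallest nonnegative: x = -380475 mod 982 = 541.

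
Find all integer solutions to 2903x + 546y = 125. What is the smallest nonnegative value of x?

67

gcd(2903, 546):
  2903 = 5×546 + 173
  546 = 3×173 + 27
  173 = 6×27 + 11
  27 = 2×11 + 5
  11 = 2×5 + 1
  5 = 5×1
so gcd(2903, 546) = 1.
1 divides 125, so solutions exist.
Back-substitute for Bézout coefficients:
  1 = 11 - 2×5
  ... = 2903×(101) + 546×(-537)
Scale by 125/1 = 125: (x₀, y₀) = (12625, -67125).
General solution: x = 12625 + 546t, y = -67125 - 2903t for integer t.
x ≥ 0: smallest is 12625 mod 546 = 67 (at t = -23), with y = -356.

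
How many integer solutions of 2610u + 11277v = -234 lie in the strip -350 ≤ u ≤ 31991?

gcd(11277, 2610) = 9.
By Bézout, 2610*(229) + 11277*(-53) = 9.
Particular solution: (311, -72).
General solution: u = 311 + 1253t, v = -72 - 290t for integer t.
-350 ≤ 311 + 1253t ≤ 31991 gives t ∈ [0, 25], which is 26 values.

26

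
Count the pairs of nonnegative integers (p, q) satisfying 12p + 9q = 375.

10

gcd(12, 9) = 3.
By Bézout, 12×(1) + 9×(-1) = 3.
One solution: (2, 39).
General: p = 2 + 3t, q = 39 - 4t.
p ≥ 0 ⇒ t ≥ 0; q ≥ 0 ⇒ t ≤ 9. So t ∈ [0, 9]: 10 solutions.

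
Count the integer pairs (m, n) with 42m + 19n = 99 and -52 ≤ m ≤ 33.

4

gcd(42, 19):
  42 = 2*19 + 4
  19 = 4*4 + 3
  4 = 1*3 + 1
  3 = 3*1
so gcd(42, 19) = 1.
Back-substitute for Bézout coefficients:
  1 = 4 - 1*3
  ... = 42*(5) + 19*(-11)
Scale by 99: particular solution (495, -1089); reduce m mod 19: (1, 3).
General solution: m = 1 + 19t, n = 3 - 42t for integer t.
-52 ≤ 1 + 19t ≤ 33 gives t ∈ [-2, 1], which is 4 values.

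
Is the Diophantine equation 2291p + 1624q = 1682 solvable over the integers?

gcd(2291, 1624) = 29.
29 divides 1682, so integer solutions exist.

yes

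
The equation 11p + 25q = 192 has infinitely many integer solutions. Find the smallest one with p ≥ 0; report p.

gcd(25, 11):
  25 = 2·11 + 3
  11 = 3·3 + 2
  3 = 1·2 + 1
  2 = 2·1
so gcd(25, 11) = 1.
1 divides 192, so solutions exist.
Back-substitute for Bézout coefficients:
  1 = 3 - 1·2
  ... = 11·(-9) + 25·(4)
Scale by 192/1 = 192: (p₀, q₀) = (-1728, 768).
General solution: p = -1728 + 25t, q = 768 - 11t for integer t.
p ≥ 0: smallest is -1728 mod 25 = 22 (at t = 70), with q = -2.

22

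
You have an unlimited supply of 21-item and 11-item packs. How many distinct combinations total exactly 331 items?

Need nonnegative integers with 21j + 11k = 331.
gcd(21, 11) = 1, and 21·(-1) + 11·(2) = 1.
So (j₀, k₀) = (-331, 662); general j = -331 + 11t, k = 662 - 21t.
j ≥ 0 ⇒ t ≥ 31; k ≥ 0 ⇒ t ≤ 31. That's 1 value of t.

1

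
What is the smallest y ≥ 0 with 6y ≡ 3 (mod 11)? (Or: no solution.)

6

gcd(11, 6) = 1.
1 divides 3, so solutions exist.
By Bézout, 6*(2) + 11*(-1) = 1.
So 6*(2) ≡ 1 (mod 11); multiply by 3: y ≡ 6 (mod 11).
Smallest nonnegative: y = 6 mod 11 = 6.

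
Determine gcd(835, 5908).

gcd(5908, 835):
  5908 = 7·835 + 63
  835 = 13·63 + 16
  63 = 3·16 + 15
  16 = 1·15 + 1
  15 = 15·1
so gcd(5908, 835) = 1.

1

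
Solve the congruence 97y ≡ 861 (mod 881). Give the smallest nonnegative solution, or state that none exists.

463

gcd(881, 97) = 1.
1 divides 861, so solutions exist.
By Bézout, 97×(109) + 881×(-12) = 1.
So 97×(109) ≡ 1 (mod 881); multiply by 861: y ≡ 93849 (mod 881).
Smallest nonnegative: y = 93849 mod 881 = 463.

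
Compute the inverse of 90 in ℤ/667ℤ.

126

gcd(667, 90):
  667 = 7·90 + 37
  90 = 2·37 + 16
  37 = 2·16 + 5
  16 = 3·5 + 1
  5 = 5·1
so gcd(667, 90) = 1.
Back-substitute for Bézout coefficients:
  1 = 16 - 3·5
  ... = 90·(126) + 667·(-17)
So 90·126 ≡ 1 (mod 667), and 126 mod 667 = 126.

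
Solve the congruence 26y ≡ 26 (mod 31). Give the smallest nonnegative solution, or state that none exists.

1

gcd(31, 26) = 1  (31 = 1·26 + 5, 26 = 5·5 + 1, 5 = 5·1).
1 divides 26, so solutions exist.
Back-substituting, 26·(6) + 31·(-5) = 1.
So 26·(6) ≡ 1 (mod 31); multiply by 26: y ≡ 156 (mod 31).
Smallest nonnegative: y = 156 mod 31 = 1.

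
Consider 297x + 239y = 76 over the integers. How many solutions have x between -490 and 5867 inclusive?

27

gcd(297, 239):
  297 = 1×239 + 58
  239 = 4×58 + 7
  58 = 8×7 + 2
  7 = 3×2 + 1
  2 = 2×1
so gcd(297, 239) = 1.
Back-substitute for Bézout coefficients:
  1 = 7 - 3×2
  ... = 297×(-103) + 239×(128)
Scale by 76: particular solution (-7828, 9728); reduce x mod 239: (59, -73).
General solution: x = 59 + 239t, y = -73 - 297t for integer t.
-490 ≤ 59 + 239t ≤ 5867 gives t ∈ [-2, 24], which is 27 values.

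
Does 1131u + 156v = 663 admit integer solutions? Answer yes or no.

yes

gcd(1131, 156):
  1131 = 7×156 + 39
  156 = 4×39
so gcd(1131, 156) = 39.
39 divides 663, so integer solutions exist.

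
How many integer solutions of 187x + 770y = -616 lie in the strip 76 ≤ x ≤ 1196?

16

gcd(770, 187) = 11  (770 = 4·187 + 22, 187 = 8·22 + 11, 22 = 2·11).
Back-substituting, 187·(33) + 770·(-8) = 11.
Scale by -56: particular solution (-1848, 448); reduce x mod 70: (42, -11).
General solution: x = 42 + 70t, y = -11 - 17t for integer t.
76 ≤ 42 + 70t ≤ 1196 gives t ∈ [1, 16], which is 16 values.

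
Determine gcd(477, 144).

9

gcd(477, 144) = 9  (477 = 3×144 + 45, 144 = 3×45 + 9, 45 = 5×9).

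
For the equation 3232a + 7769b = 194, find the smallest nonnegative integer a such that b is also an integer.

726

gcd(7769, 3232):
  7769 = 2·3232 + 1305
  3232 = 2·1305 + 622
  1305 = 2·622 + 61
  622 = 10·61 + 12
  61 = 5·12 + 1
  12 = 12·1
so gcd(7769, 3232) = 1.
1 divides 194, so solutions exist.
Back-substitute for Bézout coefficients:
  1 = 61 - 5·12
  ... = 3232·(-637) + 7769·(265)
Scale by 194/1 = 194: (a₀, b₀) = (-123578, 51410).
General solution: a = -123578 + 7769t, b = 51410 - 3232t for integer t.
a ≥ 0: smallest is -123578 mod 7769 = 726 (at t = 16), with b = -302.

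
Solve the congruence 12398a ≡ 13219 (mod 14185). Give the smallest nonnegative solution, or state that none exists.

453

gcd(14185, 12398) = 1.
1 divides 13219, so solutions exist.
By Bézout, 12398*(-1278) + 14185*(1117) = 1.
So 12398*(-1278) ≡ 1 (mod 14185); multiply by 13219: a ≡ -16893882 (mod 14185).
Smallest nonnegative: a = -16893882 mod 14185 = 453.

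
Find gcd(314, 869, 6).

gcd(869, 314) = 1.
gcd(1, 6) = 1.

1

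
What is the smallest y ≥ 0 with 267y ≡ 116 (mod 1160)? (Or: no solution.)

348

gcd(1160, 267) = 1.
1 divides 116, so solutions exist.
By Bézout, 267*(-517) + 1160*(119) = 1.
So 267*(-517) ≡ 1 (mod 1160); multiply by 116: y ≡ -59972 (mod 1160).
Smallest nonnegative: y = -59972 mod 1160 = 348.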